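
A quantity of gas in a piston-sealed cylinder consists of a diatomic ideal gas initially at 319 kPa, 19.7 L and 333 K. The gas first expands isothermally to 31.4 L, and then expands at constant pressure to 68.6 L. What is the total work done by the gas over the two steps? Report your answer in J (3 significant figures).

Step 1 (isothermal): W = P₁V₁ ln(V₂/V₁) = (6284) ln(31.4/19.7) = 2930 J.
After step 1: P = 200.1 kPa, V = 31.4 L, T = 333 K.
Step 2 (isobaric): W = PΔV = (200.1 kPa)(68.6 − 31.4 L) = 7445 J.
W_total = 2930 + 7445 = 10375 J.

W_total ≈ 10400 J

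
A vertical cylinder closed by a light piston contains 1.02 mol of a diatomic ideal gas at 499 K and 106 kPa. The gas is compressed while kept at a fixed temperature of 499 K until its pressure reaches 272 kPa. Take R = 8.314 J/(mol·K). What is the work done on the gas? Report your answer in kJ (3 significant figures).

Isothermal process: W = nRT ln(V₂/V₁) = nRT ln(P₁/P₂).
W = (1.02)(8.314)(499) × ln(106/272)
  = 4232 × ln(0.3897) = 4232 × -0.9424
W_by_gas = -3988 J; work on gas = −W_by = 3988 J.

W ≈ 3.99 kJ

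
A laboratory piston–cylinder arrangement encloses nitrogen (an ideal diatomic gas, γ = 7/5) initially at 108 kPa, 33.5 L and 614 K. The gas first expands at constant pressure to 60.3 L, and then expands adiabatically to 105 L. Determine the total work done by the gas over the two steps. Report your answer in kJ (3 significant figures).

W_total ≈ 6.13 kJ

Step 1 (isobaric): W = PΔV = (108 kPa)(60.3 − 33.5 L) = 2894 J.
After step 1: P = 108 kPa, V = 60.3 L, T = 1105 K.
Step 2 (adiabatic): W = (P₁V₁ − P₂V₂)/(γ−1) = (6512 − 5217)/0.4 = 3239 J.
W_total = 2894 + 3239 = 6134 J.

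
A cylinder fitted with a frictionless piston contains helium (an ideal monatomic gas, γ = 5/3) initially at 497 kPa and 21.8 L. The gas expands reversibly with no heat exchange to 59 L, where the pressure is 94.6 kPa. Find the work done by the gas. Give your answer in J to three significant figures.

W ≈ 7880 J

Adiabatic: W = (P₁V₁ − P₂V₂)/(γ − 1) with γ = 5/3.
P₁V₁ = 10835 J, P₂V₂ = 5581 J.
W = (10835 − 5581) / 0.6667 = 7880 J.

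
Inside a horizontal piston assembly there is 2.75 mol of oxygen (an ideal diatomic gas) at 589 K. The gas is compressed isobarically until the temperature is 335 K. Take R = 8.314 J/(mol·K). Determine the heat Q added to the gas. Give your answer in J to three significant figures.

Q ≈ -20300 J

Isobaric: W = nRΔT = (2.75)(8.314)(-254) = -5807 J.
ΔU = nCᵥΔT with Cᵥ = 5R/2: ΔU = (2.75)(20.79)(-254) = -14518 J.
Q = ΔU + W = -14518 − 5807 = -20326 J.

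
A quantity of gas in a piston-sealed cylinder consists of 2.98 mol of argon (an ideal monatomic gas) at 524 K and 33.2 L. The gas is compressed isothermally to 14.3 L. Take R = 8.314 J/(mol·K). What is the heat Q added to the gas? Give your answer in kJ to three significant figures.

Isothermal ⇒ ΔU = 0, so Q = W = nRT ln(V₂/V₁).
Q = (2.98)(8.314)(524) ln(14.3/33.2) = 12982 × -0.8423 = -10935 J.

Q ≈ -10.9 kJ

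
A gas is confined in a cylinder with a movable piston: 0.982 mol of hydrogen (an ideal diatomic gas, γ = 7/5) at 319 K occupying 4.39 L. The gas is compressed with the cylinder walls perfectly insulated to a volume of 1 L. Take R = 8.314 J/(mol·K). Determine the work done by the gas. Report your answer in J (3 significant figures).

W ≈ -5260 J

Adiabatic: TV^(γ−1) = const with γ = 7/5.
T₂ = T₁ (V₁/V₂)^(γ−1) = 319 × (4.39/1)^0.4 = 319 × 1.807 = 576.5 K.
W_by = nCᵥ(T₁ − T₂) = (0.982)(20.79)(319 − 576.5) = -5255 J.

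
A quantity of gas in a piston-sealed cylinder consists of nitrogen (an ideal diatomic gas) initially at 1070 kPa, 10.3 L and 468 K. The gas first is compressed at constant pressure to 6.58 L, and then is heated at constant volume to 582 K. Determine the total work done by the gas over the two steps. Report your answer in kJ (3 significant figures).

W_total ≈ -3.98 kJ

Step 1 (isobaric): W = PΔV = (1070 kPa)(6.58 − 10.3 L) = -3980 J.
Step 2 (isochoric): W = 0 (constant volume).
W_total = -3980 + 0 = -3980 J.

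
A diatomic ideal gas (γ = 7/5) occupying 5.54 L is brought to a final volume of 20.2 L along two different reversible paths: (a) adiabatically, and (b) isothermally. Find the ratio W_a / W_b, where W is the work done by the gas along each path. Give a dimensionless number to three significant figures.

W_a / W_b ≈ 0.781

Path (a) adiabatic: W = P₁V₁(1 − (V₁/V₂)^(γ−1))/(γ−1) → W_a/(P₁V₁) = 1.01.
Path (b) isothermal: W = P₁V₁ ln(V₂/V₁) → W_b/(P₁V₁) = 1.294.
W_a / W_b = 1.01 / 1.294 = 0.7807.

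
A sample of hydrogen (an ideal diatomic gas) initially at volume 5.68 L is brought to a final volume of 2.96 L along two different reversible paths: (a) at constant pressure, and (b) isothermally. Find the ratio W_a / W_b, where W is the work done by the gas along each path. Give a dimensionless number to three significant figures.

W_a / W_b ≈ 0.735

Path (a) isobaric: W = P₁(V₂ − V₁) → W_a/(P₁V₁) = -0.4789.
Path (b) isothermal: W = P₁V₁ ln(V₂/V₁) → W_b/(P₁V₁) = -0.6518.
W_a / W_b = -0.4789 / -0.6518 = 0.7347.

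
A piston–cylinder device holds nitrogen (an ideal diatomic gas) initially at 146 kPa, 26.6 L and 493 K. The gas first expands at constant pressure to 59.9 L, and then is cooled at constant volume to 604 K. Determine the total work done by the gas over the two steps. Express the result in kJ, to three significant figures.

W_total ≈ 4.86 kJ

Step 1 (isobaric): W = PΔV = (146 kPa)(59.9 − 26.6 L) = 4862 J.
Step 2 (isochoric): W = 0 (constant volume).
W_total = 4862 + 0 = 4862 J.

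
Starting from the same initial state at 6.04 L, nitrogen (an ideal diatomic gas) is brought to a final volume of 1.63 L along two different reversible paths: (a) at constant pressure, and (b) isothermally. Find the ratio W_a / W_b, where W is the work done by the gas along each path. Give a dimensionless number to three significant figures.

W_a / W_b ≈ 0.557

Path (a) isobaric: W = P₁(V₂ − V₁) → W_a/(P₁V₁) = -0.7301.
Path (b) isothermal: W = P₁V₁ ln(V₂/V₁) → W_b/(P₁V₁) = -1.31.
W_a / W_b = -0.7301 / -1.31 = 0.5574.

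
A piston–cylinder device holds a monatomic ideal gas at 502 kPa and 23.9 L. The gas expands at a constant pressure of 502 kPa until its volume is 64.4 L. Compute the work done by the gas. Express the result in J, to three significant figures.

Isobaric: W = P ΔV.
W = (502 kPa)(64.4 − 23.9 L) = (502)(40.5) = 20331 J.

W ≈ 20300 J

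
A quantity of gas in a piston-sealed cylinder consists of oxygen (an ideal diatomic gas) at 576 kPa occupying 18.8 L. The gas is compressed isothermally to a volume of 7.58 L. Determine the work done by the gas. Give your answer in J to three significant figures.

W ≈ -9840 J

Isothermal: W = nRT ln(V₂/V₁) = P₁V₁ ln(V₂/V₁).
P₁V₁ = (576 kPa)(18.8 L) = 10829 J.
W = 10829 × ln(7.58/18.8) = 10829 × -0.9083
W_by_gas = -9836 J.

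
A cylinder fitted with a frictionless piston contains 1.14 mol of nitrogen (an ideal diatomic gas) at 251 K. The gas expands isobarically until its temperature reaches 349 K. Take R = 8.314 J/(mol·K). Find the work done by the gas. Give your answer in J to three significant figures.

Isobaric: W = P ΔV = nR ΔT.
W = (1.14)(8.314)(349 − 251) = 928.8 J.

W ≈ 929 J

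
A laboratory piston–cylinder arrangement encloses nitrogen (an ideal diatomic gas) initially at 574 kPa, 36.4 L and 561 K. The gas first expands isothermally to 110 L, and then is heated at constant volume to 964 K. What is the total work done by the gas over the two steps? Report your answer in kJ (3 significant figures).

W_total ≈ 23.1 kJ

Step 1 (isothermal): W = P₁V₁ ln(V₂/V₁) = (20894) ln(110/36.4) = 23106 J.
Step 2 (isochoric): W = 0 (constant volume).
W_total = 23106 + 0 = 23106 J.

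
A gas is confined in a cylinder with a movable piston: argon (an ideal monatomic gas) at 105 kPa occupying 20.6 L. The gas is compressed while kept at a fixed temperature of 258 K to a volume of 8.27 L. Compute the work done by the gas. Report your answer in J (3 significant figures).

W ≈ -1970 J

Isothermal: W = nRT ln(V₂/V₁) = P₁V₁ ln(V₂/V₁).
P₁V₁ = (105 kPa)(20.6 L) = 2163 J.
W = 2163 × ln(8.27/20.6) = 2163 × -0.9127
W_by_gas = -1974 J.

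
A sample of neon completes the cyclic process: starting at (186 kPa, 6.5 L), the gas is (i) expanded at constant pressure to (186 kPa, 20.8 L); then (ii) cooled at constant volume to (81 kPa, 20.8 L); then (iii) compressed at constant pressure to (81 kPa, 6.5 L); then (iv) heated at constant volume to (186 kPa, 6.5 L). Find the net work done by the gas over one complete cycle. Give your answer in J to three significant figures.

W_net ≈ 1500 J

Constant-volume legs do no work.
W(i) = (186)(20.8 − 6.5) = 2660 J; W(iii) = (81)(6.5 − 20.8) = -1158 J.
W_net = 2660 − 1158 = 1502 J (the clockwise enclosed area).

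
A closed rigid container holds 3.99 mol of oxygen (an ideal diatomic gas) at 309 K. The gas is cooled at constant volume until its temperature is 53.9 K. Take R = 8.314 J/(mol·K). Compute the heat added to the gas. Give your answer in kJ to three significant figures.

Constant volume ⇒ W = 0, so Q = ΔU = nCᵥΔT with Cᵥ = 5R/2 = 20.79 J/(mol·K).
ΔU = (3.99)(20.79)(53.9 − 309) = -21156 J.

Q ≈ -21.2 kJ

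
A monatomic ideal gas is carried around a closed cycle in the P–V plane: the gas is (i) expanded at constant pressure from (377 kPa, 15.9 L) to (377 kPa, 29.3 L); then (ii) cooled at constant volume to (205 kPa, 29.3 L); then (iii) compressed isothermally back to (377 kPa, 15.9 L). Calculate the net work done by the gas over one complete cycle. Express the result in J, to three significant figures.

Leg (i): W = PΔV = (377)(29.3 − 15.9) = 5052 J.
Leg (ii): W = 0.
Leg (iii): W = PᵢVᵢ ln(V_f/Vᵢ) = (6006) ln(15.9/29.3) = -3672 J.
W_net = 5052 − 3672 = 1380 J.

W_net ≈ 1380 J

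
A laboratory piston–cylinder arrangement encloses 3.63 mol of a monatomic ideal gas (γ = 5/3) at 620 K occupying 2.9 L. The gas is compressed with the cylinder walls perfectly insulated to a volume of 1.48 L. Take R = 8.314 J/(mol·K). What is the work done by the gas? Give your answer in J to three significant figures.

W ≈ -15900 J

Adiabatic: TV^(γ−1) = const with γ = 5/3.
T₂ = T₁ (V₁/V₂)^(γ−1) = 620 × (2.9/1.48)^0.667 = 620 × 1.566 = 970.8 K.
W_by = nCᵥ(T₁ − T₂) = (3.63)(12.47)(620 − 970.8) = -15883 J.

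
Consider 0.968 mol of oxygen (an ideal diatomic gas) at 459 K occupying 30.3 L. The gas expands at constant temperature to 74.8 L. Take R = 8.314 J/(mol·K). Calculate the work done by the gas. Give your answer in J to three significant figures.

Isothermal: W = nRT ln(V₂/V₁).
W = (0.968)(8.314)(459) × ln(74.8/30.3)
  = 3694 × 0.9037
W_by_gas = 3338 J.

W ≈ 3340 J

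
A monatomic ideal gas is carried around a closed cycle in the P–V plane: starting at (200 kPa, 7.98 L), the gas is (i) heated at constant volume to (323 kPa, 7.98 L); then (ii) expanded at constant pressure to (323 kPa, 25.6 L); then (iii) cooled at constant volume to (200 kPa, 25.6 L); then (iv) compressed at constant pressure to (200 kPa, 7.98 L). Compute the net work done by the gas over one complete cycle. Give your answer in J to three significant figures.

Constant-volume legs do no work.
W(ii) = (323)(25.6 − 7.98) = 5691 J; W(iv) = (200)(7.98 − 25.6) = -3524 J.
W_net = 5691 − 3524 = 2167 J (the clockwise enclosed area).

W_net ≈ 2170 J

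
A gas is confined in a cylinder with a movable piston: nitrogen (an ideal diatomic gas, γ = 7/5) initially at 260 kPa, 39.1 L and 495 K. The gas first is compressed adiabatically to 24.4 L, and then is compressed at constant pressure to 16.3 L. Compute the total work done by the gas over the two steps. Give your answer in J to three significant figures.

Step 1 (adiabatic): W = (P₁V₁ − P₂V₂)/(γ−1) = (10166 − 12276)/0.4 = -5276 J.
After step 1: P = 503.1 kPa, V = 24.4 L, T = 597.8 K.
Step 2 (isobaric): W = PΔV = (503.1 kPa)(16.3 − 24.4 L) = -4075 J.
W_total = -5276 − 4075 = -9351 J.

W_total ≈ -9350 J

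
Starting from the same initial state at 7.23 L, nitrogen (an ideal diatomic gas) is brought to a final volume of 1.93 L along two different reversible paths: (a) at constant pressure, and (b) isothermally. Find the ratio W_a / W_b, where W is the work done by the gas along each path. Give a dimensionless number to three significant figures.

W_a / W_b ≈ 0.555

Path (a) isobaric: W = P₁(V₂ − V₁) → W_a/(P₁V₁) = -0.7331.
Path (b) isothermal: W = P₁V₁ ln(V₂/V₁) → W_b/(P₁V₁) = -1.321.
W_a / W_b = -0.7331 / -1.321 = 0.555.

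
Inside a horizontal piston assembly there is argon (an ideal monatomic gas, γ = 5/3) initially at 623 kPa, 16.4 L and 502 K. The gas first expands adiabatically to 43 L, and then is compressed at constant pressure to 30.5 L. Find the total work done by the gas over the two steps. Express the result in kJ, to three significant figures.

Step 1 (adiabatic): W = (P₁V₁ − P₂V₂)/(γ−1) = (10217 − 5373)/0.667 = 7266 J.
After step 1: P = 125 kPa, V = 43 L, T = 264 K.
Step 2 (isobaric): W = PΔV = (125 kPa)(30.5 − 43 L) = -1562 J.
W_total = 7266 − 1562 = 5704 J.

W_total ≈ 5.70 kJ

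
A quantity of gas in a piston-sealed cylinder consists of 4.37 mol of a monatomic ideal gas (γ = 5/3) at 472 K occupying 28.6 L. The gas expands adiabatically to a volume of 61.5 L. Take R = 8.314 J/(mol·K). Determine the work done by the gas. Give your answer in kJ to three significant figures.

Adiabatic: TV^(γ−1) = const with γ = 5/3.
T₂ = T₁ (V₁/V₂)^(γ−1) = 472 × (28.6/61.5)^0.667 = 472 × 0.6002 = 283.3 K.
W_by = nCᵥ(T₁ − T₂) = (4.37)(12.47)(472 − 283.3) = 10283 J.

W ≈ 10.3 kJ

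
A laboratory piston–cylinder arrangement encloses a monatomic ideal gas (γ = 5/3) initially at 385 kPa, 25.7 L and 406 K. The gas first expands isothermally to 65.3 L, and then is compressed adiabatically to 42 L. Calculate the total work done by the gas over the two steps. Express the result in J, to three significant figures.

Step 1 (isothermal): W = P₁V₁ ln(V₂/V₁) = (9894) ln(65.3/25.7) = 9227 J.
After step 1: P = 151.5 kPa, V = 65.3 L, T = 406 K.
Step 2 (adiabatic): W = (P₁V₁ − P₂V₂)/(γ−1) = (9894 − 13279)/0.667 = -5077 J.
W_total = 9227 − 5077 = 4150 J.

W_total ≈ 4150 J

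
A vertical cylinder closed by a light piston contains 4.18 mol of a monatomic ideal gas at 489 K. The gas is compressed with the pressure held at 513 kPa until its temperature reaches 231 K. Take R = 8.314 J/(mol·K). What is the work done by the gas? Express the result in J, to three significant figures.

W ≈ -8970 J

Isobaric: W = P ΔV = nR ΔT.
W = (4.18)(8.314)(231 − 489) = -8966 J.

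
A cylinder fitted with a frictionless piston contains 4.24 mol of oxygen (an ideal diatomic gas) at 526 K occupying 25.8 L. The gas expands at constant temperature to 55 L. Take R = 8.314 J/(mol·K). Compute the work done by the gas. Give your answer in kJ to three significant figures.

Isothermal: W = nRT ln(V₂/V₁).
W = (4.24)(8.314)(526) × ln(55/25.8)
  = 18542 × 0.757
W_by_gas = 14036 J.

W ≈ 14.0 kJ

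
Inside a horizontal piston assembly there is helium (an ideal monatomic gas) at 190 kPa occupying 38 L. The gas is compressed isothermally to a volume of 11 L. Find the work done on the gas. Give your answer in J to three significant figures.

W ≈ 8950 J

Isothermal: W = nRT ln(V₂/V₁) = P₁V₁ ln(V₂/V₁).
P₁V₁ = (190 kPa)(38 L) = 7220 J.
W = 7220 × ln(11/38) = 7220 × -1.24
W_by_gas = -8951 J; work on gas = −W_by = 8951 J.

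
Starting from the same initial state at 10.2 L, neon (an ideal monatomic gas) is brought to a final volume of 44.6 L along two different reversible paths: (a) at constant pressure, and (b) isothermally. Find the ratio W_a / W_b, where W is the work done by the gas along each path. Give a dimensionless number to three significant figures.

W_a / W_b ≈ 2.29

Path (a) isobaric: W = P₁(V₂ − V₁) → W_a/(P₁V₁) = 3.373.
Path (b) isothermal: W = P₁V₁ ln(V₂/V₁) → W_b/(P₁V₁) = 1.475.
W_a / W_b = 3.373 / 1.475 = 2.286.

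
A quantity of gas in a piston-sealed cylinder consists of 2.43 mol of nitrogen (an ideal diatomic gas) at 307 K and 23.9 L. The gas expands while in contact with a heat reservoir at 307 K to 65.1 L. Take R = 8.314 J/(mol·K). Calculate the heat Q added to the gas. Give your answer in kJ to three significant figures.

Q ≈ 6.22 kJ

Isothermal ⇒ ΔU = 0, so Q = W = nRT ln(V₂/V₁).
Q = (2.43)(8.314)(307) ln(65.1/23.9) = 6202 × 1.002 = 6215 J.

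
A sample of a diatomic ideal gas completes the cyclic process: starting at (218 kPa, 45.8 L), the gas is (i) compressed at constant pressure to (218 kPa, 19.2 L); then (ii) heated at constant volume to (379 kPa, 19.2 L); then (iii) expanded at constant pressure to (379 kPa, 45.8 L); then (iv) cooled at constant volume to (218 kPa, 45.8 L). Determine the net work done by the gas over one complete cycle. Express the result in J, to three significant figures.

W_net ≈ 4280 J

Constant-volume legs do no work.
W(i) = (218)(19.2 − 45.8) = -5799 J; W(iii) = (379)(45.8 − 19.2) = 10081 J.
W_net = -5799 + 10081 = 4283 J (the clockwise enclosed area).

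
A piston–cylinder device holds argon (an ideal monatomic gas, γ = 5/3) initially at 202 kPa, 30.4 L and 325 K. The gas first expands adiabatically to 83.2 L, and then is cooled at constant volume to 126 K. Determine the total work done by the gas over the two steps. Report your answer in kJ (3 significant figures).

Step 1 (adiabatic): W = (P₁V₁ − P₂V₂)/(γ−1) = (6141 − 3139)/0.667 = 4503 J.
Step 2 (isochoric): W = 0 (constant volume).
W_total = 4503 + 0 = 4503 J.

W_total ≈ 4.50 kJ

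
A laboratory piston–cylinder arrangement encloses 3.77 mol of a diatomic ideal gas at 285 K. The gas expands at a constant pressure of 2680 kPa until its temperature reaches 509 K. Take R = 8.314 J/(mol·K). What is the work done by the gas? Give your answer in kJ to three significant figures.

W ≈ 7.02 kJ

Isobaric: W = P ΔV = nR ΔT.
W = (3.77)(8.314)(509 − 285) = 7021 J.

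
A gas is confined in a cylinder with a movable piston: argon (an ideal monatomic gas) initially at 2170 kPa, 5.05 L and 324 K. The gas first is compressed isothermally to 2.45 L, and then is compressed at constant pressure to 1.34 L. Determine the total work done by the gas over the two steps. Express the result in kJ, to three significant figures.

W_total ≈ -12.9 kJ

Step 1 (isothermal): W = P₁V₁ ln(V₂/V₁) = (10958) ln(2.45/5.05) = -7926 J.
After step 1: P = 4473 kPa, V = 2.45 L, T = 324 K.
Step 2 (isobaric): W = PΔV = (4473 kPa)(1.34 − 2.45 L) = -4965 J.
W_total = -7926 − 4965 = -12891 J.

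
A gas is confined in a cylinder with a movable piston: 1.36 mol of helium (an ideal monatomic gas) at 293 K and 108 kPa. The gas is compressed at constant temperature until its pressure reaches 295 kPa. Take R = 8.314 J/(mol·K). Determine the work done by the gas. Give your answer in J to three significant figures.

Isothermal process: W = nRT ln(V₂/V₁) = nRT ln(P₁/P₂).
W = (1.36)(8.314)(293) × ln(108/295)
  = 3313 × ln(0.3661) = 3313 × -1.005
W_by_gas = -3329 J.

W ≈ -3330 J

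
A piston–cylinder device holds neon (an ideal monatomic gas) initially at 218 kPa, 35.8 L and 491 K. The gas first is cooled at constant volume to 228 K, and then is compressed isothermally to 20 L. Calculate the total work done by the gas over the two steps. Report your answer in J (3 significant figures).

W_total ≈ -2110 J

Step 1 (isochoric): W = 0 (constant volume).
After step 1: P = 101.2 kPa (V unchanged).
Step 2 (isothermal): W = P₁V₁ ln(V₂/V₁) = (3624) ln(20/35.8) = -2110 J.
W_total = 0 − 2110 = -2110 J.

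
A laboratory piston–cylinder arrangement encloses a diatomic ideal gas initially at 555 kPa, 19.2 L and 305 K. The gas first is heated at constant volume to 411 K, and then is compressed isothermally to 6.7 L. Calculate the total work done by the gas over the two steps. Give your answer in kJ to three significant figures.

Step 1 (isochoric): W = 0 (constant volume).
After step 1: P = 747.9 kPa (V unchanged).
Step 2 (isothermal): W = P₁V₁ ln(V₂/V₁) = (14359) ln(6.7/19.2) = -15118 J.
W_total = 0 − 15118 = -15118 J.

W_total ≈ -15.1 kJ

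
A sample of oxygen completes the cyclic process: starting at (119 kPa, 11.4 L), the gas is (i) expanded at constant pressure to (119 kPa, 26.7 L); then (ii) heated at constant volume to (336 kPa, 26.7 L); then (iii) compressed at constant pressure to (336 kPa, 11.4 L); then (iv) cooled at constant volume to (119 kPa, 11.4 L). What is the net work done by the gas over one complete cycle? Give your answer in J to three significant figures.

Constant-volume legs do no work.
W(i) = (119)(26.7 − 11.4) = 1821 J; W(iii) = (336)(11.4 − 26.7) = -5141 J.
W_net = 1821 − 5141 = -3320 J (the counter-clockwise enclosed area).

W_net ≈ -3320 J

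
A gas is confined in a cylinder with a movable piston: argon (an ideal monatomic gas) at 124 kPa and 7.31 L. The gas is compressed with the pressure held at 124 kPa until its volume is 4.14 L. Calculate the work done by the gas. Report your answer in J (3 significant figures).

Isobaric: W = P ΔV.
W = (124 kPa)(4.14 − 7.31 L) = (124)(-3.17) = -393.1 J.

W ≈ -393 J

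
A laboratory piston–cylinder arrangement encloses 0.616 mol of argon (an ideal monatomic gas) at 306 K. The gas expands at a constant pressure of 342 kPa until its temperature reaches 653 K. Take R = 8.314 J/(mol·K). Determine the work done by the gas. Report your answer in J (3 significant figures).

Isobaric: W = P ΔV = nR ΔT.
W = (0.616)(8.314)(653 − 306) = 1777 J.

W ≈ 1780 J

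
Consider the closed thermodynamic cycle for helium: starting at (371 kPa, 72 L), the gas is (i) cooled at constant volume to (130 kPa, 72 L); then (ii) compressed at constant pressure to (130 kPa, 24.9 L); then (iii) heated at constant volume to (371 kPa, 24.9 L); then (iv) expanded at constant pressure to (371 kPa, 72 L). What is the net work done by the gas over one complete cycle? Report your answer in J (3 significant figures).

W_net ≈ 11400 J

Constant-volume legs do no work.
W(ii) = (130)(24.9 − 72) = -6123 J; W(iv) = (371)(72 − 24.9) = 17474 J.
W_net = -6123 + 17474 = 11351 J (the clockwise enclosed area).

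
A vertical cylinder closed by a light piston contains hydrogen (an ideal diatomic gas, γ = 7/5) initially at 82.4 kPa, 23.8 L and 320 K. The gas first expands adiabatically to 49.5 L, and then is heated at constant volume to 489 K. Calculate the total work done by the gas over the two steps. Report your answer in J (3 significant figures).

W_total ≈ 1240 J

Step 1 (adiabatic): W = (P₁V₁ − P₂V₂)/(γ−1) = (1961 − 1463)/0.4 = 1245 J.
Step 2 (isochoric): W = 0 (constant volume).
W_total = 1245 + 0 = 1245 J.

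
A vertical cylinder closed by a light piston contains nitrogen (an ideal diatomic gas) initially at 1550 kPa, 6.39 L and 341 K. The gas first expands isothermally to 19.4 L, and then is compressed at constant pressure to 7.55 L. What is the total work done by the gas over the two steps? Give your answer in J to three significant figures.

W_total ≈ 4950 J

Step 1 (isothermal): W = P₁V₁ ln(V₂/V₁) = (9904) ln(19.4/6.39) = 10999 J.
After step 1: P = 510.5 kPa, V = 19.4 L, T = 341 K.
Step 2 (isobaric): W = PΔV = (510.5 kPa)(7.55 − 19.4 L) = -6050 J.
W_total = 10999 − 6050 = 4949 J.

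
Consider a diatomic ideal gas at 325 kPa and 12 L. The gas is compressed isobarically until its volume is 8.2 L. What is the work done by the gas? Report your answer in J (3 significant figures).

W ≈ -1240 J

Isobaric: W = P ΔV.
W = (325 kPa)(8.2 − 12 L) = (325)(-3.8) = -1235 J.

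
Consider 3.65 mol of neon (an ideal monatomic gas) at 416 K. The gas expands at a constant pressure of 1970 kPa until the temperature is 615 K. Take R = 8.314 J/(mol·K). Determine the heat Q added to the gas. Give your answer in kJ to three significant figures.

Q ≈ 15.1 kJ

Isobaric: W = nRΔT = (3.65)(8.314)(199) = 6039 J.
ΔU = nCᵥΔT with Cᵥ = 3R/2: ΔU = (3.65)(12.47)(199) = 9058 J.
Q = ΔU + W = 9058 + 6039 = 15097 J.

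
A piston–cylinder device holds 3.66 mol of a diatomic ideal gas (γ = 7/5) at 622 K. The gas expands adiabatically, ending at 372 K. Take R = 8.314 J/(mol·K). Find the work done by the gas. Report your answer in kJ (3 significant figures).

Adiabatic ⇒ Q = 0, so W_by = −ΔU = nCᵥ(T₁ − T₂).
Cᵥ = 5R/2 = 20.79 J/(mol·K).
W = (3.66)(20.79)(622 − 372) = 19018 J.

W ≈ 19.0 kJ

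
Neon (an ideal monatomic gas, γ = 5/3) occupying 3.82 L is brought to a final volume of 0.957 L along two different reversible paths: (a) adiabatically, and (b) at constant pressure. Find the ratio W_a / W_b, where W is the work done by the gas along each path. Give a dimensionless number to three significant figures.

Path (a) adiabatic: W = P₁V₁(1 − (V₁/V₂)^(γ−1))/(γ−1) → W_a/(P₁V₁) = -2.274.
Path (b) isobaric: W = P₁(V₂ − V₁) → W_b/(P₁V₁) = -0.7495.
W_a / W_b = -2.274 / -0.7495 = 3.035.

W_a / W_b ≈ 3.03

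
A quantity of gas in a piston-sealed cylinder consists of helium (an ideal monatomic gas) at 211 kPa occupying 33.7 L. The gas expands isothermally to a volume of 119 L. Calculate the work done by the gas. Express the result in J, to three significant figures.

W ≈ 8970 J

Isothermal: W = nRT ln(V₂/V₁) = P₁V₁ ln(V₂/V₁).
P₁V₁ = (211 kPa)(33.7 L) = 7111 J.
W = 7111 × ln(119/33.7) = 7111 × 1.262
W_by_gas = 8971 J.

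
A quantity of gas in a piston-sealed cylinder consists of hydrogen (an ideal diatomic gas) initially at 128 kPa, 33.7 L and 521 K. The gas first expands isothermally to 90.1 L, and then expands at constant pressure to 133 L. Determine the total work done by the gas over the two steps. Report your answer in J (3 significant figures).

W_total ≈ 6300 J

Step 1 (isothermal): W = P₁V₁ ln(V₂/V₁) = (4314) ln(90.1/33.7) = 4242 J.
After step 1: P = 47.88 kPa, V = 90.1 L, T = 521 K.
Step 2 (isobaric): W = PΔV = (47.88 kPa)(133 − 90.1 L) = 2054 J.
W_total = 4242 + 2054 = 6296 J.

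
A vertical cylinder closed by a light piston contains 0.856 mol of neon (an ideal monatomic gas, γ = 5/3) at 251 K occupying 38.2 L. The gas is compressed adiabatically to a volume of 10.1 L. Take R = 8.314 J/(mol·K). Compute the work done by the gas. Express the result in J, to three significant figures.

Adiabatic: TV^(γ−1) = const with γ = 5/3.
T₂ = T₁ (V₁/V₂)^(γ−1) = 251 × (38.2/10.1)^0.667 = 251 × 2.428 = 609.3 K.
W_by = nCᵥ(T₁ − T₂) = (0.856)(12.47)(251 − 609.3) = -3825 J.

W ≈ -3820 J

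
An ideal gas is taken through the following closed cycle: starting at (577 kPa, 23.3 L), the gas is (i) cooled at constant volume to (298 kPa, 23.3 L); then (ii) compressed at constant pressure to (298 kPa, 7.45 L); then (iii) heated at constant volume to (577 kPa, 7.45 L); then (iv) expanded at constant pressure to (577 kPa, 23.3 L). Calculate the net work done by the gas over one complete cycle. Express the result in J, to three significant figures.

Constant-volume legs do no work.
W(ii) = (298)(7.45 − 23.3) = -4723 J; W(iv) = (577)(23.3 − 7.45) = 9145 J.
W_net = -4723 + 9145 = 4422 J (the clockwise enclosed area).

W_net ≈ 4420 J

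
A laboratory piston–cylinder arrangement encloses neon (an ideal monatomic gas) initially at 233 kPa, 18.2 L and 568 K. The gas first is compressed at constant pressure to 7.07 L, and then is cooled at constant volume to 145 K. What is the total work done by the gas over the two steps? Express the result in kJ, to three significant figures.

Step 1 (isobaric): W = PΔV = (233 kPa)(7.07 − 18.2 L) = -2593 J.
Step 2 (isochoric): W = 0 (constant volume).
W_total = -2593 + 0 = -2593 J.

W_total ≈ -2.59 kJ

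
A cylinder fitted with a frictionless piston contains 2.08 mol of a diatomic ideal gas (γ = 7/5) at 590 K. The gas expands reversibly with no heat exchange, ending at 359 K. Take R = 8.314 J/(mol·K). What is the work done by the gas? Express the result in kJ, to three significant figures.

Adiabatic ⇒ Q = 0, so W_by = −ΔU = nCᵥ(T₁ − T₂).
Cᵥ = 5R/2 = 20.79 J/(mol·K).
W = (2.08)(20.79)(590 − 359) = 9987 J.

W ≈ 9.99 kJ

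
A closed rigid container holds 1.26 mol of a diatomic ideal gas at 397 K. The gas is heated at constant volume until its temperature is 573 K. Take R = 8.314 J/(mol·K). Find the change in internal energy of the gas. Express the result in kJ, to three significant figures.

ΔU ≈ 4.61 kJ

Constant volume ⇒ W = 0, so Q = ΔU = nCᵥΔT with Cᵥ = 5R/2 = 20.79 J/(mol·K).
ΔU = (1.26)(20.79)(573 − 397) = 4609 J.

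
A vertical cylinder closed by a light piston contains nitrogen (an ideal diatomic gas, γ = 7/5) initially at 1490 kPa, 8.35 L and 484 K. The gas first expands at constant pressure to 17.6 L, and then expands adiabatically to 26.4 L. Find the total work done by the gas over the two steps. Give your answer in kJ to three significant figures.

Step 1 (isobaric): W = PΔV = (1490 kPa)(17.6 − 8.35 L) = 13783 J.
After step 1: P = 1490 kPa, V = 17.6 L, T = 1020 K.
Step 2 (adiabatic): W = (P₁V₁ − P₂V₂)/(γ−1) = (26224 − 22298)/0.4 = 9815 J.
W_total = 13783 + 9815 = 23598 J.

W_total ≈ 23.6 kJ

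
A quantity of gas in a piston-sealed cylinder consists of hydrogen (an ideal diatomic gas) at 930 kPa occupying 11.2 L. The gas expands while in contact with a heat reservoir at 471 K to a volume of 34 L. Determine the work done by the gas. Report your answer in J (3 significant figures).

Isothermal: W = nRT ln(V₂/V₁) = P₁V₁ ln(V₂/V₁).
P₁V₁ = (930 kPa)(11.2 L) = 10416 J.
W = 10416 × ln(34/11.2) = 10416 × 1.11
W_by_gas = 11566 J.

W ≈ 11600 J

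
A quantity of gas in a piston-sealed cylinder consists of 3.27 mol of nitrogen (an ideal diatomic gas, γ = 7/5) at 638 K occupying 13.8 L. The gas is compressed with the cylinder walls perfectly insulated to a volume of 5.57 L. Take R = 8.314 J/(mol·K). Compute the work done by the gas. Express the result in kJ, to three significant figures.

Adiabatic: TV^(γ−1) = const with γ = 7/5.
T₂ = T₁ (V₁/V₂)^(γ−1) = 638 × (13.8/5.57)^0.4 = 638 × 1.438 = 917.1 K.
W_by = nCᵥ(T₁ − T₂) = (3.27)(20.79)(638 − 917.1) = -18972 J.

W ≈ -19.0 kJ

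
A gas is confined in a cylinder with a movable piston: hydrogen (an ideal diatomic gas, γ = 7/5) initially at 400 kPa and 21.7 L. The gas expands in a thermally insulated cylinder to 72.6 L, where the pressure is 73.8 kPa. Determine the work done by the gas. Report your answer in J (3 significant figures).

Adiabatic: W = (P₁V₁ − P₂V₂)/(γ − 1) with γ = 7/5.
P₁V₁ = 8680 J, P₂V₂ = 5358 J.
W = (8680 − 5358) / 0.4 = 8305 J.

W ≈ 8310 J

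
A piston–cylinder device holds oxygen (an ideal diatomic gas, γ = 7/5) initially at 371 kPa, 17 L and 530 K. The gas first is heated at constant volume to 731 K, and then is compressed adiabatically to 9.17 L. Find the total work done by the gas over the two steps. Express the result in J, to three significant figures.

W_total ≈ -6090 J

Step 1 (isochoric): W = 0 (constant volume).
After step 1: P = 511.7 kPa (V unchanged).
Step 2 (adiabatic): W = (P₁V₁ − P₂V₂)/(γ−1) = (8699 − 11135)/0.4 = -6091 J.
W_total = 0 − 6091 = -6091 J.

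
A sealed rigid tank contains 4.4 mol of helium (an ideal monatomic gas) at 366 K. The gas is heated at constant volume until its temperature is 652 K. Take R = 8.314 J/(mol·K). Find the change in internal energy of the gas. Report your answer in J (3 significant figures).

ΔU ≈ 15700 J

Constant volume ⇒ W = 0, so Q = ΔU = nCᵥΔT with Cᵥ = 3R/2 = 12.47 J/(mol·K).
ΔU = (4.4)(12.47)(652 − 366) = 15694 J.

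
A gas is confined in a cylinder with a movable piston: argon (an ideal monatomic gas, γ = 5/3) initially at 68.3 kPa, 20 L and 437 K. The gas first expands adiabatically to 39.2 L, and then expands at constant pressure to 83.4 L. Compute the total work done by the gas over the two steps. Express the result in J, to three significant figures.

W_total ≈ 1720 J

Step 1 (adiabatic): W = (P₁V₁ − P₂V₂)/(γ−1) = (1366 − 872.2)/0.667 = 740.7 J.
After step 1: P = 22.25 kPa, V = 39.2 L, T = 279 K.
Step 2 (isobaric): W = PΔV = (22.25 kPa)(83.4 − 39.2 L) = 983.4 J.
W_total = 740.7 + 983.4 = 1724 J.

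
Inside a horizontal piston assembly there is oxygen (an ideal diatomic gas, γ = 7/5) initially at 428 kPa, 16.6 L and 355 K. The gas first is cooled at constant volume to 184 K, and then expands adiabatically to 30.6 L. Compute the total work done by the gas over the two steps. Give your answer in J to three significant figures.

Step 1 (isochoric): W = 0 (constant volume).
After step 1: P = 221.8 kPa (V unchanged).
Step 2 (adiabatic): W = (P₁V₁ − P₂V₂)/(γ−1) = (3682 − 2883)/0.4 = 1998 J.
W_total = 0 + 1998 = 1998 J.

W_total ≈ 2000 J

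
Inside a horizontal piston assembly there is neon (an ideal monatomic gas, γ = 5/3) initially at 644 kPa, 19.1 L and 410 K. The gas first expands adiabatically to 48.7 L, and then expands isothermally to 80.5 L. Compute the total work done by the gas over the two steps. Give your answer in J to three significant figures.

Step 1 (adiabatic): W = (P₁V₁ − P₂V₂)/(γ−1) = (12300 − 6591)/0.667 = 8565 J.
After step 1: P = 135.3 kPa, V = 48.7 L, T = 219.7 K.
Step 2 (isothermal): W = P₁V₁ ln(V₂/V₁) = (6591) ln(80.5/48.7) = 3312 J.
W_total = 8565 + 3312 = 11877 J.

W_total ≈ 11900 J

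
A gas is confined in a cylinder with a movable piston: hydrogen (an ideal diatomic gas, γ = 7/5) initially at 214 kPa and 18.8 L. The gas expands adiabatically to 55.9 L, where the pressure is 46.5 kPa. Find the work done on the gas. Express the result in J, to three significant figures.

W ≈ -3560 J

Adiabatic: W = (P₁V₁ − P₂V₂)/(γ − 1) with γ = 7/5.
P₁V₁ = 4023 J, P₂V₂ = 2599 J.
W = (4023 − 2599) / 0.4 = 3560 J.
Work on gas = −W_by = -3560 J.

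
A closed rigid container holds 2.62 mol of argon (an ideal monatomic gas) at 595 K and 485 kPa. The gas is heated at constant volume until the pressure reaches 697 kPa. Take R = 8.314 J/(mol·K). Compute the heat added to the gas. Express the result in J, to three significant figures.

Constant volume ⇒ W = 0, so Q = ΔU = nCᵥΔT with Cᵥ = 3R/2 = 12.47 J/(mol·K).
At constant V, T₂/T₁ = P₂/P₁ ⇒ ΔT = T₁(P₂/P₁ − 1) = 595·(697/485 − 1) = 260.1 K.
ΔU = (2.62)(12.47)(260.1) = 8498 J.

Q ≈ 8500 J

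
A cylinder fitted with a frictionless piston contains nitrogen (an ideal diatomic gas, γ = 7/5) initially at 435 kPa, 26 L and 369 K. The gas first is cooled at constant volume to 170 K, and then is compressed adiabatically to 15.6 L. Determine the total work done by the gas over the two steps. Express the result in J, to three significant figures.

Step 1 (isochoric): W = 0 (constant volume).
After step 1: P = 200.4 kPa (V unchanged).
Step 2 (adiabatic): W = (P₁V₁ − P₂V₂)/(γ−1) = (5211 − 6392)/0.4 = -2953 J.
W_total = 0 − 2953 = -2953 J.

W_total ≈ -2950 J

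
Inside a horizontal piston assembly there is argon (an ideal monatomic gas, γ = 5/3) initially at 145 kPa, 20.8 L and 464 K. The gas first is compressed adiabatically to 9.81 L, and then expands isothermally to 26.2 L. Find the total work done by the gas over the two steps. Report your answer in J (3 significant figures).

W_total ≈ 1950 J

Step 1 (adiabatic): W = (P₁V₁ − P₂V₂)/(γ−1) = (3016 − 4978)/0.667 = -2943 J.
After step 1: P = 507.4 kPa, V = 9.81 L, T = 765.8 K.
Step 2 (isothermal): W = P₁V₁ ln(V₂/V₁) = (4978) ln(26.2/9.81) = 4890 J.
W_total = -2943 + 4890 = 1947 J.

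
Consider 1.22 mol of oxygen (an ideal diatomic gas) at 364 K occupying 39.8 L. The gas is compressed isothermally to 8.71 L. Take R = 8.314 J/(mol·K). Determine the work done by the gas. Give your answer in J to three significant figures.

W ≈ -5610 J

Isothermal: W = nRT ln(V₂/V₁).
W = (1.22)(8.314)(364) × ln(8.71/39.8)
  = 3692 × -1.519
W_by_gas = -5610 J.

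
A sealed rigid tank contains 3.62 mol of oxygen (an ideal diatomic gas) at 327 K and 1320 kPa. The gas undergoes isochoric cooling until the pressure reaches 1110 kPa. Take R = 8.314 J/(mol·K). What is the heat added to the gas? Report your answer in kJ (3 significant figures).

Q ≈ -3.91 kJ

Constant volume ⇒ W = 0, so Q = ΔU = nCᵥΔT with Cᵥ = 5R/2 = 20.79 J/(mol·K).
At constant V, T₂/T₁ = P₂/P₁ ⇒ ΔT = T₁(P₂/P₁ − 1) = 327·(1110/1320 − 1) = -52.02 K.
ΔU = (3.62)(20.79)(-52.02) = -3914 J.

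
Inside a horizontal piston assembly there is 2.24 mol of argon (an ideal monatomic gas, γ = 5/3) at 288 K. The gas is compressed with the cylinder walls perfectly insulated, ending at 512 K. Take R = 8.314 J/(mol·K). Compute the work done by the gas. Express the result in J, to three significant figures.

W ≈ -6260 J

Adiabatic ⇒ Q = 0, so W_by = −ΔU = nCᵥ(T₁ − T₂).
Cᵥ = 3R/2 = 12.47 J/(mol·K).
W = (2.24)(12.47)(288 − 512) = -6257 J.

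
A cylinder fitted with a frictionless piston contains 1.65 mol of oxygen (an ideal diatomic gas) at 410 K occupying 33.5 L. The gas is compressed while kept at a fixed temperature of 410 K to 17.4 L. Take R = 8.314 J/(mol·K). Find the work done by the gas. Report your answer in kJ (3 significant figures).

Isothermal: W = nRT ln(V₂/V₁).
W = (1.65)(8.314)(410) × ln(17.4/33.5)
  = 5624 × -0.6551
W_by_gas = -3684 J.

W ≈ -3.68 kJ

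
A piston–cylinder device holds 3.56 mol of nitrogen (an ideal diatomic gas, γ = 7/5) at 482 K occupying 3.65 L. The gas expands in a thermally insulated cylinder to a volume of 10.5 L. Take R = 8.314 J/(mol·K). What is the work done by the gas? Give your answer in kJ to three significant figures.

W ≈ 12.3 kJ

Adiabatic: TV^(γ−1) = const with γ = 7/5.
T₂ = T₁ (V₁/V₂)^(γ−1) = 482 × (3.65/10.5)^0.4 = 482 × 0.6553 = 315.9 K.
W_by = nCᵥ(T₁ − T₂) = (3.56)(20.79)(482 − 315.9) = 12294 J.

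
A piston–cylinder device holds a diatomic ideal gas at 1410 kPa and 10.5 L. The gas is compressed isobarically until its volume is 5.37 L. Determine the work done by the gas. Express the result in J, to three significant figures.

Isobaric: W = P ΔV.
W = (1410 kPa)(5.37 − 10.5 L) = (1410)(-5.13) = -7233 J.

W ≈ -7230 J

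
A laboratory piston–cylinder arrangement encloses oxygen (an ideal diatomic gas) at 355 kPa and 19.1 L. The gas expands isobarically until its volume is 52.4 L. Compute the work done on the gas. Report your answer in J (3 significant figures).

W ≈ -11800 J

Isobaric: W = P ΔV.
W = (355 kPa)(52.4 − 19.1 L) = (355)(33.3) = 11821 J.
Work on gas = −W_by = -11821 J.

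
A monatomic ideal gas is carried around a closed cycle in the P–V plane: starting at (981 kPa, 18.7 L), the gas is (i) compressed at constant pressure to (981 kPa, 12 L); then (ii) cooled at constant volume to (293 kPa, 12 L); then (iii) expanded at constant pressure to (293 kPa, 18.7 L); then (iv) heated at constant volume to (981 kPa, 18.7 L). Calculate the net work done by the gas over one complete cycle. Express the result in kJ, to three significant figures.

Constant-volume legs do no work.
W(i) = (981)(12 − 18.7) = -6573 J; W(iii) = (293)(18.7 − 12) = 1963 J.
W_net = -6573 + 1963 = -4610 J (the counter-clockwise enclosed area).

W_net ≈ -4.61 kJ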